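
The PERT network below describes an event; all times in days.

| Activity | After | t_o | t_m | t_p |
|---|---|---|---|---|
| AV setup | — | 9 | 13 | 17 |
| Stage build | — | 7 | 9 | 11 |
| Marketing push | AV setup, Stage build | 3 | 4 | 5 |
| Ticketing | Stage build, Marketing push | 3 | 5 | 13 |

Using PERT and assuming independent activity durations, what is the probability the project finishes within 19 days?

0.032

te_AV setup = (9 + 4·13 + 17)/6 = 78/6 = 13; σ²_AV setup = ((17−9)/6)² = 1.778
te_Stage build = (7 + 4·9 + 11)/6 = 54/6 = 9; σ²_Stage build = ((11−7)/6)² = 0.444
te_Marketing push = (3 + 4·4 + 5)/6 = 24/6 = 4; σ²_Marketing push = ((5−3)/6)² = 0.111
te_Ticketing = (3 + 4·5 + 13)/6 = 36/6 = 6; σ²_Ticketing = ((13−3)/6)² = 2.778

Forward pass:
ES_AV setup = 0; EF_AV setup = 13
ES_Stage build = 0; EF_Stage build = 9
ES_Marketing push = max(EF_AV setup=13, EF_Stage build=9) = 13; EF_Marketing push = 13+4 = 17
ES_Ticketing = max(EF_Stage build=9, EF_Marketing push=17) = 17; EF_Ticketing = 17+6 = 23
Expected project duration μ = 23 days. Critical path: AV setup → Marketing push → Ticketing.

Variance along critical path = 1.778 + 0.111 + 2.778 = 4.667; σ = √4.667 = 2.160 days.
Z = (19 − 23) / 2.160 = -1.852
P(T ≤ 19) = Φ(-1.852) ≈ 0.032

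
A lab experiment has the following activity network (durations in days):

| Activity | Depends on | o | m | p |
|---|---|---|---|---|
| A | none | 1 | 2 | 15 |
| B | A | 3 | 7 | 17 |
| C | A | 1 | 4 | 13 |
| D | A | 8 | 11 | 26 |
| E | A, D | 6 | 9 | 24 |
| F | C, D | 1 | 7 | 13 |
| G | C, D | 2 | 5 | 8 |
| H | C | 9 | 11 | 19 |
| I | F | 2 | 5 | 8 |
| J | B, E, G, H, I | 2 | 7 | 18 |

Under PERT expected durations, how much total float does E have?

1 days

te_A = (1 + 4·2 + 15)/6 = 24/6 = 4
te_B = (3 + 4·7 + 17)/6 = 48/6 = 8
te_C = (1 + 4·4 + 13)/6 = 30/6 = 5
te_D = (8 + 4·11 + 26)/6 = 78/6 = 13
te_E = (6 + 4·9 + 24)/6 = 66/6 = 11
te_F = (1 + 4·7 + 13)/6 = 42/6 = 7
te_G = (2 + 4·5 + 8)/6 = 30/6 = 5
te_H = (9 + 4·11 + 19)/6 = 72/6 = 12
te_I = (2 + 4·5 + 8)/6 = 30/6 = 5
te_J = (2 + 4·7 + 18)/6 = 48/6 = 8

Forward pass:
ES_A = 0; EF_A = 4
ES_B = 4; EF_B = 4+8 = 12
ES_C = 4; EF_C = 4+5 = 9
ES_D = 4; EF_D = 4+13 = 17
ES_E = max(EF_A=4, EF_D=17) = 17; EF_E = 17+11 = 28
ES_F = max(EF_C=9, EF_D=17) = 17; EF_F = 17+7 = 24
ES_G = max(EF_C=9, EF_D=17) = 17; EF_G = 17+5 = 22
ES_H = 9; EF_H = 9+12 = 21
ES_I = 24; EF_I = 24+5 = 29
ES_J = max(EF_B=12, EF_E=28, EF_G=22, EF_H=21, EF_I=29) = 29; EF_J = 29+8 = 37
Expected project duration μ = 37 days. Critical path: A → D → F → I → J.

Backward pass:
LF_J = 37; LS_J = 37−8 = 29
LF_I = LS_J = 29; LS_I = 29−5 = 24
LF_H = LS_J = 29; LS_H = 29−12 = 17
LF_G = LS_J = 29; LS_G = 29−5 = 24
LF_F = LS_I = 24; LS_F = 24−7 = 17
LF_E = LS_J = 29; LS_E = 29−11 = 18
LF_D = min(LS_E=18, LS_F=17, LS_G=24) = 17; LS_D = 17−13 = 4
LF_C = min(LS_F=17, LS_G=24, LS_H=17) = 17; LS_C = 17−5 = 12
LF_B = LS_J = 29; LS_B = 29−8 = 21
LF_A = min(LS_B=21, LS_C=12, LS_D=4, LS_E=18) = 4; LS_A = 4−4 = 0
Slack_E = LS_E − ES_E = 18 − 17 = 1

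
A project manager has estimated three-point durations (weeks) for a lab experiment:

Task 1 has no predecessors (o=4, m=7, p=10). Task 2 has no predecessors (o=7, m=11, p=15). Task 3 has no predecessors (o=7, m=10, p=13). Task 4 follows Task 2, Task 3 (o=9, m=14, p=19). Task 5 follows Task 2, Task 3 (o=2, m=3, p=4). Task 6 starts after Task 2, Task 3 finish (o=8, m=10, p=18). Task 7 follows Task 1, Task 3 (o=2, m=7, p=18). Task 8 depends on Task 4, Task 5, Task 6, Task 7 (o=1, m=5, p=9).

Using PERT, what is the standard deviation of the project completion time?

te_Task 1 = (4 + 4·7 + 10)/6 = 42/6 = 7; σ²_Task 1 = ((10−4)/6)² = 1.000
te_Task 2 = (7 + 4·11 + 15)/6 = 66/6 = 11; σ²_Task 2 = ((15−7)/6)² = 1.778
te_Task 3 = (7 + 4·10 + 13)/6 = 60/6 = 10; σ²_Task 3 = ((13−7)/6)² = 1.000
te_Task 4 = (9 + 4·14 + 19)/6 = 84/6 = 14; σ²_Task 4 = ((19−9)/6)² = 2.778
te_Task 5 = (2 + 4·3 + 4)/6 = 18/6 = 3; σ²_Task 5 = ((4−2)/6)² = 0.111
te_Task 6 = (8 + 4·10 + 18)/6 = 66/6 = 11; σ²_Task 6 = ((18−8)/6)² = 2.778
te_Task 7 = (2 + 4·7 + 18)/6 = 48/6 = 8; σ²_Task 7 = ((18−2)/6)² = 7.111
te_Task 8 = (1 + 4·5 + 9)/6 = 30/6 = 5; σ²_Task 8 = ((9−1)/6)² = 1.778

Forward pass:
ES_Task 1 = 0; EF_Task 1 = 7
ES_Task 2 = 0; EF_Task 2 = 11
ES_Task 3 = 0; EF_Task 3 = 10
ES_Task 4 = max(EF_Task 2=11, EF_Task 3=10) = 11; EF_Task 4 = 11+14 = 25
ES_Task 5 = max(EF_Task 2=11, EF_Task 3=10) = 11; EF_Task 5 = 11+3 = 14
ES_Task 6 = max(EF_Task 2=11, EF_Task 3=10) = 11; EF_Task 6 = 11+11 = 22
ES_Task 7 = max(EF_Task 1=7, EF_Task 3=10) = 10; EF_Task 7 = 10+8 = 18
ES_Task 8 = max(EF_Task 4=25, EF_Task 5=14, EF_Task 6=22, EF_Task 7=18) = 25; EF_Task 8 = 25+5 = 30
Expected project duration μ = 30 weeks. Critical path: Task 2 → Task 4 → Task 8.

Variance along critical path = 1.778 + 2.778 + 1.778 = 6.333
σ = √6.333 = 2.517 weeks

2.52 weeks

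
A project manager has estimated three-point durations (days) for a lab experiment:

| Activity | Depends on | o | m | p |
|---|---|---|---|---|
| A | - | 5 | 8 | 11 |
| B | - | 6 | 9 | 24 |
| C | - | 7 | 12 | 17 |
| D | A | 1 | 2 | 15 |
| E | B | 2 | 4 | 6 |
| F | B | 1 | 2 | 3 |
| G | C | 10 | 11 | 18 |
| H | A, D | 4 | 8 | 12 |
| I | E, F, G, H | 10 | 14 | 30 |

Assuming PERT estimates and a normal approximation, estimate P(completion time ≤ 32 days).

0.022

te_A = (5 + 4·8 + 11)/6 = 48/6 = 8; σ²_A = ((11−5)/6)² = 1.000
te_B = (6 + 4·9 + 24)/6 = 66/6 = 11; σ²_B = ((24−6)/6)² = 9.000
te_C = (7 + 4·12 + 17)/6 = 72/6 = 12; σ²_C = ((17−7)/6)² = 2.778
te_D = (1 + 4·2 + 15)/6 = 24/6 = 4; σ²_D = ((15−1)/6)² = 5.444
te_E = (2 + 4·4 + 6)/6 = 24/6 = 4; σ²_E = ((6−2)/6)² = 0.444
te_F = (1 + 4·2 + 3)/6 = 12/6 = 2; σ²_F = ((3−1)/6)² = 0.111
te_G = (10 + 4·11 + 18)/6 = 72/6 = 12; σ²_G = ((18−10)/6)² = 1.778
te_H = (4 + 4·8 + 12)/6 = 48/6 = 8; σ²_H = ((12−4)/6)² = 1.778
te_I = (10 + 4·14 + 30)/6 = 96/6 = 16; σ²_I = ((30−10)/6)² = 11.111

Forward pass:
ES_A = 0; EF_A = 8
ES_B = 0; EF_B = 11
ES_C = 0; EF_C = 12
ES_D = 8; EF_D = 8+4 = 12
ES_E = 11; EF_E = 11+4 = 15
ES_F = 11; EF_F = 11+2 = 13
ES_G = 12; EF_G = 12+12 = 24
ES_H = max(EF_A=8, EF_D=12) = 12; EF_H = 12+8 = 20
ES_I = max(EF_E=15, EF_F=13, EF_G=24, EF_H=20) = 24; EF_I = 24+16 = 40
Expected project duration μ = 40 days. Critical path: C → G → I.

Variance along critical path = 2.778 + 1.778 + 11.111 = 15.667; σ = √15.667 = 3.958 days.
Z = (32 − 40) / 3.958 = -2.021
P(T ≤ 32) = Φ(-2.021) ≈ 0.022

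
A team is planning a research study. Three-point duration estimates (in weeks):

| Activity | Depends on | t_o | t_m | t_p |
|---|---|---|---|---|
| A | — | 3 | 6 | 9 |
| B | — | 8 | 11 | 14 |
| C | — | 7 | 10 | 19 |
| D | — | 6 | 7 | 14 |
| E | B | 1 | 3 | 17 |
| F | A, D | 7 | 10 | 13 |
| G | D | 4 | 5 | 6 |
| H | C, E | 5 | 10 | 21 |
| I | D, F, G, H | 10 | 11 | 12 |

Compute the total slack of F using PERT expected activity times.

te_A = (3 + 4·6 + 9)/6 = 36/6 = 6
te_B = (8 + 4·11 + 14)/6 = 66/6 = 11
te_C = (7 + 4·10 + 19)/6 = 66/6 = 11
te_D = (6 + 4·7 + 14)/6 = 48/6 = 8
te_E = (1 + 4·3 + 17)/6 = 30/6 = 5
te_F = (7 + 4·10 + 13)/6 = 60/6 = 10
te_G = (4 + 4·5 + 6)/6 = 30/6 = 5
te_H = (5 + 4·10 + 21)/6 = 66/6 = 11
te_I = (10 + 4·11 + 12)/6 = 66/6 = 11

Forward pass:
ES_A = 0; EF_A = 6
ES_B = 0; EF_B = 11
ES_C = 0; EF_C = 11
ES_D = 0; EF_D = 8
ES_E = 11; EF_E = 11+5 = 16
ES_F = max(EF_A=6, EF_D=8) = 8; EF_F = 8+10 = 18
ES_G = 8; EF_G = 8+5 = 13
ES_H = max(EF_C=11, EF_E=16) = 16; EF_H = 16+11 = 27
ES_I = max(EF_D=8, EF_F=18, EF_G=13, EF_H=27) = 27; EF_I = 27+11 = 38
Expected project duration μ = 38 weeks. Critical path: B → E → H → I.

Backward pass:
LF_I = 38; LS_I = 38−11 = 27
LF_H = LS_I = 27; LS_H = 27−11 = 16
LF_G = LS_I = 27; LS_G = 27−5 = 22
LF_F = LS_I = 27; LS_F = 27−10 = 17
LF_E = LS_H = 16; LS_E = 16−5 = 11
LF_D = min(LS_F=17, LS_G=22, LS_I=27) = 17; LS_D = 17−8 = 9
LF_C = LS_H = 16; LS_C = 16−11 = 5
LF_B = LS_E = 11; LS_B = 11−11 = 0
LF_A = LS_F = 17; LS_A = 17−6 = 11
Slack_F = LS_F − ES_F = 17 − 8 = 9

9 weeks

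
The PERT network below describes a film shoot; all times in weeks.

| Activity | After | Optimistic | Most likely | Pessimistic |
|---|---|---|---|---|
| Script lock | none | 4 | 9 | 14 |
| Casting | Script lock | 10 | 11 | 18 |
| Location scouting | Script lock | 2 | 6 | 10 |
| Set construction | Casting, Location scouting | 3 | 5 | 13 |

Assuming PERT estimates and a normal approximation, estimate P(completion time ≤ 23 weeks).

0.070

te_Script lock = (4 + 4·9 + 14)/6 = 54/6 = 9; σ²_Script lock = ((14−4)/6)² = 2.778
te_Casting = (10 + 4·11 + 18)/6 = 72/6 = 12; σ²_Casting = ((18−10)/6)² = 1.778
te_Location scouting = (2 + 4·6 + 10)/6 = 36/6 = 6; σ²_Location scouting = ((10−2)/6)² = 1.778
te_Set construction = (3 + 4·5 + 13)/6 = 36/6 = 6; σ²_Set construction = ((13−3)/6)² = 2.778

Forward pass:
ES_Script lock = 0; EF_Script lock = 9
ES_Casting = 9; EF_Casting = 9+12 = 21
ES_Location scouting = 9; EF_Location scouting = 9+6 = 15
ES_Set construction = max(EF_Casting=21, EF_Location scouting=15) = 21; EF_Set construction = 21+6 = 27
Expected project duration μ = 27 weeks. Critical path: Script lock → Casting → Set construction.

Variance along critical path = 2.778 + 1.778 + 2.778 = 7.333; σ = √7.333 = 2.708 weeks.
Z = (23 − 27) / 2.708 = -1.477
P(T ≤ 23) = Φ(-1.477) ≈ 0.070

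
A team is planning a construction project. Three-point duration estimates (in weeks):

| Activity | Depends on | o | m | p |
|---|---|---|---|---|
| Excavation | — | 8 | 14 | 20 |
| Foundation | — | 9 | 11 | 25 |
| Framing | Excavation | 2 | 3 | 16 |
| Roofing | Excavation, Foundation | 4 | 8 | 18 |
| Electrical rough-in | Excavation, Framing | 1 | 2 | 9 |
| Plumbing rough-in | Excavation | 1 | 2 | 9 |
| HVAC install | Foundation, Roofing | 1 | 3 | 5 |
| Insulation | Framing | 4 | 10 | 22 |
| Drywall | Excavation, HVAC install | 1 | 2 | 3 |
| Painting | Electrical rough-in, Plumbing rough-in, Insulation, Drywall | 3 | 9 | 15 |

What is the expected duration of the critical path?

te_Excavation = (8 + 4·14 + 20)/6 = 84/6 = 14
te_Foundation = (9 + 4·11 + 25)/6 = 78/6 = 13
te_Framing = (2 + 4·3 + 16)/6 = 30/6 = 5
te_Roofing = (4 + 4·8 + 18)/6 = 54/6 = 9
te_Electrical rough-in = (1 + 4·2 + 9)/6 = 18/6 = 3
te_Plumbing rough-in = (1 + 4·2 + 9)/6 = 18/6 = 3
te_HVAC install = (1 + 4·3 + 5)/6 = 18/6 = 3
te_Insulation = (4 + 4·10 + 22)/6 = 66/6 = 11
te_Drywall = (1 + 4·2 + 3)/6 = 12/6 = 2
te_Painting = (3 + 4·9 + 15)/6 = 54/6 = 9

Forward pass:
ES_Excavation = 0; EF_Excavation = 14
ES_Foundation = 0; EF_Foundation = 13
ES_Framing = 14; EF_Framing = 14+5 = 19
ES_Roofing = max(EF_Excavation=14, EF_Foundation=13) = 14; EF_Roofing = 14+9 = 23
ES_Electrical rough-in = max(EF_Excavation=14, EF_Framing=19) = 19; EF_Electrical rough-in = 19+3 = 22
ES_Plumbing rough-in = 14; EF_Plumbing rough-in = 14+3 = 17
ES_HVAC install = max(EF_Foundation=13, EF_Roofing=23) = 23; EF_HVAC install = 23+3 = 26
ES_Insulation = 19; EF_Insulation = 19+11 = 30
ES_Drywall = max(EF_Excavation=14, EF_HVAC install=26) = 26; EF_Drywall = 26+2 = 28
ES_Painting = max(EF_Electrical rough-in=22, EF_Plumbing rough-in=17, EF_Insulation=30, EF_Drywall=28) = 30; EF_Painting = 30+9 = 39
Expected project duration μ = 39 weeks. Critical path: Excavation → Framing → Insulation → Painting.

39 weeks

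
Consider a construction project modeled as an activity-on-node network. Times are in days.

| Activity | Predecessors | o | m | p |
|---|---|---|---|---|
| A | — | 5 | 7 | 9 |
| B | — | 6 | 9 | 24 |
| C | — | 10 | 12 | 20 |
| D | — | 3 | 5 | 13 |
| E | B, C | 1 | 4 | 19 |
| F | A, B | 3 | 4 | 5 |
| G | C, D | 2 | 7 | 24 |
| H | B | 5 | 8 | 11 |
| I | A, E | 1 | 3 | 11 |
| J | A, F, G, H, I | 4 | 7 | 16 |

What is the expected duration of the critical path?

te_A = (5 + 4·7 + 9)/6 = 42/6 = 7
te_B = (6 + 4·9 + 24)/6 = 66/6 = 11
te_C = (10 + 4·12 + 20)/6 = 78/6 = 13
te_D = (3 + 4·5 + 13)/6 = 36/6 = 6
te_E = (1 + 4·4 + 19)/6 = 36/6 = 6
te_F = (3 + 4·4 + 5)/6 = 24/6 = 4
te_G = (2 + 4·7 + 24)/6 = 54/6 = 9
te_H = (5 + 4·8 + 11)/6 = 48/6 = 8
te_I = (1 + 4·3 + 11)/6 = 24/6 = 4
te_J = (4 + 4·7 + 16)/6 = 48/6 = 8

Forward pass:
ES_A = 0; EF_A = 7
ES_B = 0; EF_B = 11
ES_C = 0; EF_C = 13
ES_D = 0; EF_D = 6
ES_E = max(EF_B=11, EF_C=13) = 13; EF_E = 13+6 = 19
ES_F = max(EF_A=7, EF_B=11) = 11; EF_F = 11+4 = 15
ES_G = max(EF_C=13, EF_D=6) = 13; EF_G = 13+9 = 22
ES_H = 11; EF_H = 11+8 = 19
ES_I = max(EF_A=7, EF_E=19) = 19; EF_I = 19+4 = 23
ES_J = max(EF_A=7, EF_F=15, EF_G=22, EF_H=19, EF_I=23) = 23; EF_J = 23+8 = 31
Expected project duration μ = 31 days. Critical path: C → E → I → J.

31 days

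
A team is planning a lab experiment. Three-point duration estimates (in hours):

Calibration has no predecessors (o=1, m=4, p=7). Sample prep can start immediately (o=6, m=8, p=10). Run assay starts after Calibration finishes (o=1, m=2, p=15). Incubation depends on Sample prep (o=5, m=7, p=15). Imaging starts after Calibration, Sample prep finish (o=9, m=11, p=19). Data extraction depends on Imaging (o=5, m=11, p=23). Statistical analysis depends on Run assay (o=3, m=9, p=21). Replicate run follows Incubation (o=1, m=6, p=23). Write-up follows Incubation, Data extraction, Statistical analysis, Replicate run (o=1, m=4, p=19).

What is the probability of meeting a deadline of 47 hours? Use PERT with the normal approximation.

0.975

te_Calibration = (1 + 4·4 + 7)/6 = 24/6 = 4; σ²_Calibration = ((7−1)/6)² = 1.000
te_Sample prep = (6 + 4·8 + 10)/6 = 48/6 = 8; σ²_Sample prep = ((10−6)/6)² = 0.444
te_Run assay = (1 + 4·2 + 15)/6 = 24/6 = 4; σ²_Run assay = ((15−1)/6)² = 5.444
te_Incubation = (5 + 4·7 + 15)/6 = 48/6 = 8; σ²_Incubation = ((15−5)/6)² = 2.778
te_Imaging = (9 + 4·11 + 19)/6 = 72/6 = 12; σ²_Imaging = ((19−9)/6)² = 2.778
te_Data extraction = (5 + 4·11 + 23)/6 = 72/6 = 12; σ²_Data extraction = ((23−5)/6)² = 9.000
te_Statistical analysis = (3 + 4·9 + 21)/6 = 60/6 = 10; σ²_Statistical analysis = ((21−3)/6)² = 9.000
te_Replicate run = (1 + 4·6 + 23)/6 = 48/6 = 8; σ²_Replicate run = ((23−1)/6)² = 13.444
te_Write-up = (1 + 4·4 + 19)/6 = 36/6 = 6; σ²_Write-up = ((19−1)/6)² = 9.000

Forward pass:
ES_Calibration = 0; EF_Calibration = 4
ES_Sample prep = 0; EF_Sample prep = 8
ES_Run assay = 4; EF_Run assay = 4+4 = 8
ES_Incubation = 8; EF_Incubation = 8+8 = 16
ES_Imaging = max(EF_Calibration=4, EF_Sample prep=8) = 8; EF_Imaging = 8+12 = 20
ES_Data extraction = 20; EF_Data extraction = 20+12 = 32
ES_Statistical analysis = 8; EF_Statistical analysis = 8+10 = 18
ES_Replicate run = 16; EF_Replicate run = 16+8 = 24
ES_Write-up = max(EF_Incubation=16, EF_Data extraction=32, EF_Statistical analysis=18, EF_Replicate run=24) = 32; EF_Write-up = 32+6 = 38
Expected project duration μ = 38 hours. Critical path: Sample prep → Imaging → Data extraction → Write-up.

Variance along critical path = 0.444 + 2.778 + 9.000 + 9.000 = 21.222; σ = √21.222 = 4.607 hours.
Z = (47 − 38) / 4.607 = 1.954
P(T ≤ 47) = Φ(1.954) ≈ 0.975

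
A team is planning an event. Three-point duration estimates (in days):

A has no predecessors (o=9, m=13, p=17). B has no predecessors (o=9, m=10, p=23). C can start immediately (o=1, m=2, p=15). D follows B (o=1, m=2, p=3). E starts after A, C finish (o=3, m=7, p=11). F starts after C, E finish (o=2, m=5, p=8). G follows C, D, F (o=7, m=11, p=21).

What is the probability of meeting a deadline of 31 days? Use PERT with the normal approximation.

0.029

te_A = (9 + 4·13 + 17)/6 = 78/6 = 13; σ²_A = ((17−9)/6)² = 1.778
te_B = (9 + 4·10 + 23)/6 = 72/6 = 12; σ²_B = ((23−9)/6)² = 5.444
te_C = (1 + 4·2 + 15)/6 = 24/6 = 4; σ²_C = ((15−1)/6)² = 5.444
te_D = (1 + 4·2 + 3)/6 = 12/6 = 2; σ²_D = ((3−1)/6)² = 0.111
te_E = (3 + 4·7 + 11)/6 = 42/6 = 7; σ²_E = ((11−3)/6)² = 1.778
te_F = (2 + 4·5 + 8)/6 = 30/6 = 5; σ²_F = ((8−2)/6)² = 1.000
te_G = (7 + 4·11 + 21)/6 = 72/6 = 12; σ²_G = ((21−7)/6)² = 5.444

Forward pass:
ES_A = 0; EF_A = 13
ES_B = 0; EF_B = 12
ES_C = 0; EF_C = 4
ES_D = 12; EF_D = 12+2 = 14
ES_E = max(EF_A=13, EF_C=4) = 13; EF_E = 13+7 = 20
ES_F = max(EF_C=4, EF_E=20) = 20; EF_F = 20+5 = 25
ES_G = max(EF_C=4, EF_D=14, EF_F=25) = 25; EF_G = 25+12 = 37
Expected project duration μ = 37 days. Critical path: A → E → F → G.

Variance along critical path = 1.778 + 1.778 + 1.000 + 5.444 = 10.000; σ = √10.000 = 3.162 days.
Z = (31 − 37) / 3.162 = -1.897
P(T ≤ 31) = Φ(-1.897) ≈ 0.029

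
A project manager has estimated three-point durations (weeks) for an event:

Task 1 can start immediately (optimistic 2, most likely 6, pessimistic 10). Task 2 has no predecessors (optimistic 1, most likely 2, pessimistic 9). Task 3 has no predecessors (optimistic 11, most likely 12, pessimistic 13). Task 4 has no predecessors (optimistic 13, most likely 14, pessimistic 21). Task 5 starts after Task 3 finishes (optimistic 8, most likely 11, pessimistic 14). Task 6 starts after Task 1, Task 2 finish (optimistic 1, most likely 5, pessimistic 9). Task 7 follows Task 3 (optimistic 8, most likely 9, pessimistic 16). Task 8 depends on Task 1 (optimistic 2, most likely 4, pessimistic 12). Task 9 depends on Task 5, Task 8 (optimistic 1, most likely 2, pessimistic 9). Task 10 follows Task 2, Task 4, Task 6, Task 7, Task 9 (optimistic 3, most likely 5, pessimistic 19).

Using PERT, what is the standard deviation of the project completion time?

te_Task 1 = (2 + 4·6 + 10)/6 = 36/6 = 6; σ²_Task 1 = ((10−2)/6)² = 1.778
te_Task 2 = (1 + 4·2 + 9)/6 = 18/6 = 3; σ²_Task 2 = ((9−1)/6)² = 1.778
te_Task 3 = (11 + 4·12 + 13)/6 = 72/6 = 12; σ²_Task 3 = ((13−11)/6)² = 0.111
te_Task 4 = (13 + 4·14 + 21)/6 = 90/6 = 15; σ²_Task 4 = ((21−13)/6)² = 1.778
te_Task 5 = (8 + 4·11 + 14)/6 = 66/6 = 11; σ²_Task 5 = ((14−8)/6)² = 1.000
te_Task 6 = (1 + 4·5 + 9)/6 = 30/6 = 5; σ²_Task 6 = ((9−1)/6)² = 1.778
te_Task 7 = (8 + 4·9 + 16)/6 = 60/6 = 10; σ²_Task 7 = ((16−8)/6)² = 1.778
te_Task 8 = (2 + 4·4 + 12)/6 = 30/6 = 5; σ²_Task 8 = ((12−2)/6)² = 2.778
te_Task 9 = (1 + 4·2 + 9)/6 = 18/6 = 3; σ²_Task 9 = ((9−1)/6)² = 1.778
te_Task 10 = (3 + 4·5 + 19)/6 = 42/6 = 7; σ²_Task 10 = ((19−3)/6)² = 7.111

Forward pass:
ES_Task 1 = 0; EF_Task 1 = 6
ES_Task 2 = 0; EF_Task 2 = 3
ES_Task 3 = 0; EF_Task 3 = 12
ES_Task 4 = 0; EF_Task 4 = 15
ES_Task 5 = 12; EF_Task 5 = 12+11 = 23
ES_Task 6 = max(EF_Task 1=6, EF_Task 2=3) = 6; EF_Task 6 = 6+5 = 11
ES_Task 7 = 12; EF_Task 7 = 12+10 = 22
ES_Task 8 = 6; EF_Task 8 = 6+5 = 11
ES_Task 9 = max(EF_Task 5=23, EF_Task 8=11) = 23; EF_Task 9 = 23+3 = 26
ES_Task 10 = max(EF_Task 2=3, EF_Task 4=15, EF_Task 6=11, EF_Task 7=22, EF_Task 9=26) = 26; EF_Task 10 = 26+7 = 33
Expected project duration μ = 33 weeks. Critical path: Task 3 → Task 5 → Task 9 → Task 10.

Variance along critical path = 0.111 + 1.000 + 1.778 + 7.111 = 10.000
σ = √10.000 = 3.162 weeks

3.16 weeks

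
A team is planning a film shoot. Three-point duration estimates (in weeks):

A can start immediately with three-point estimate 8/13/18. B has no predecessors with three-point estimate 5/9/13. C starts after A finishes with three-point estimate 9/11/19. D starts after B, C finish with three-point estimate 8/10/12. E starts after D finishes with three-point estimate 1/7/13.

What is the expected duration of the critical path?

42 weeks

te_A = (8 + 4·13 + 18)/6 = 78/6 = 13
te_B = (5 + 4·9 + 13)/6 = 54/6 = 9
te_C = (9 + 4·11 + 19)/6 = 72/6 = 12
te_D = (8 + 4·10 + 12)/6 = 60/6 = 10
te_E = (1 + 4·7 + 13)/6 = 42/6 = 7

Forward pass:
ES_A = 0; EF_A = 13
ES_B = 0; EF_B = 9
ES_C = 13; EF_C = 13+12 = 25
ES_D = max(EF_B=9, EF_C=25) = 25; EF_D = 25+10 = 35
ES_E = 35; EF_E = 35+7 = 42
Expected project duration μ = 42 weeks. Critical path: A → C → D → E.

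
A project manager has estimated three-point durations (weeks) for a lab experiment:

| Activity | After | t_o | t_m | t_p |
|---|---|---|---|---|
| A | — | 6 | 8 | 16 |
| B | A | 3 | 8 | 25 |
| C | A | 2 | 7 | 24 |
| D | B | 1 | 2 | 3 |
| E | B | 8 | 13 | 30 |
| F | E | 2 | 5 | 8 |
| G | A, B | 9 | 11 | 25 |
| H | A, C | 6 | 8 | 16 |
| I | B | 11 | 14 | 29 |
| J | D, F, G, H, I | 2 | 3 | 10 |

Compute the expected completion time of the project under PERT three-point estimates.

te_A = (6 + 4·8 + 16)/6 = 54/6 = 9
te_B = (3 + 4·8 + 25)/6 = 60/6 = 10
te_C = (2 + 4·7 + 24)/6 = 54/6 = 9
te_D = (1 + 4·2 + 3)/6 = 12/6 = 2
te_E = (8 + 4·13 + 30)/6 = 90/6 = 15
te_F = (2 + 4·5 + 8)/6 = 30/6 = 5
te_G = (9 + 4·11 + 25)/6 = 78/6 = 13
te_H = (6 + 4·8 + 16)/6 = 54/6 = 9
te_I = (11 + 4·14 + 29)/6 = 96/6 = 16
te_J = (2 + 4·3 + 10)/6 = 24/6 = 4

Forward pass:
ES_A = 0; EF_A = 9
ES_B = 9; EF_B = 9+10 = 19
ES_C = 9; EF_C = 9+9 = 18
ES_D = 19; EF_D = 19+2 = 21
ES_E = 19; EF_E = 19+15 = 34
ES_F = 34; EF_F = 34+5 = 39
ES_G = max(EF_A=9, EF_B=19) = 19; EF_G = 19+13 = 32
ES_H = max(EF_A=9, EF_C=18) = 18; EF_H = 18+9 = 27
ES_I = 19; EF_I = 19+16 = 35
ES_J = max(EF_D=21, EF_F=39, EF_G=32, EF_H=27, EF_I=35) = 39; EF_J = 39+4 = 43
Expected project duration μ = 43 weeks. Critical path: A → B → E → F → J.

43 weeks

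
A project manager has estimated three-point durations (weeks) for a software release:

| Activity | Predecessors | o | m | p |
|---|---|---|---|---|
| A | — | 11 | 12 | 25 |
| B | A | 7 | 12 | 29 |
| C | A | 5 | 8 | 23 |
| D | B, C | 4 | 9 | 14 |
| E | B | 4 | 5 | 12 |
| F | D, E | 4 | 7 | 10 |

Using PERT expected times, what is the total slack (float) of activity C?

te_A = (11 + 4·12 + 25)/6 = 84/6 = 14
te_B = (7 + 4·12 + 29)/6 = 84/6 = 14
te_C = (5 + 4·8 + 23)/6 = 60/6 = 10
te_D = (4 + 4·9 + 14)/6 = 54/6 = 9
te_E = (4 + 4·5 + 12)/6 = 36/6 = 6
te_F = (4 + 4·7 + 10)/6 = 42/6 = 7

Forward pass:
ES_A = 0; EF_A = 14
ES_B = 14; EF_B = 14+14 = 28
ES_C = 14; EF_C = 14+10 = 24
ES_D = max(EF_B=28, EF_C=24) = 28; EF_D = 28+9 = 37
ES_E = 28; EF_E = 28+6 = 34
ES_F = max(EF_D=37, EF_E=34) = 37; EF_F = 37+7 = 44
Expected project duration μ = 44 weeks. Critical path: A → B → D → F.

Backward pass:
LF_F = 44; LS_F = 44−7 = 37
LF_E = LS_F = 37; LS_E = 37−6 = 31
LF_D = LS_F = 37; LS_D = 37−9 = 28
LF_C = LS_D = 28; LS_C = 28−10 = 18
LF_B = min(LS_D=28, LS_E=31) = 28; LS_B = 28−14 = 14
LF_A = min(LS_B=14, LS_C=18) = 14; LS_A = 14−14 = 0
Slack_C = LS_C − ES_C = 18 − 14 = 4

4 weeks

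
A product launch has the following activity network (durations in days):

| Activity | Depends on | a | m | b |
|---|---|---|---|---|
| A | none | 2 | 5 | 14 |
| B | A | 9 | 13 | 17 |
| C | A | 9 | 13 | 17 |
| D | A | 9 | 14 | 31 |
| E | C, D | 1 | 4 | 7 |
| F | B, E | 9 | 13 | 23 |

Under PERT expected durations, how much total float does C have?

3 days

te_A = (2 + 4·5 + 14)/6 = 36/6 = 6
te_B = (9 + 4·13 + 17)/6 = 78/6 = 13
te_C = (9 + 4·13 + 17)/6 = 78/6 = 13
te_D = (9 + 4·14 + 31)/6 = 96/6 = 16
te_E = (1 + 4·4 + 7)/6 = 24/6 = 4
te_F = (9 + 4·13 + 23)/6 = 84/6 = 14

Forward pass:
ES_A = 0; EF_A = 6
ES_B = 6; EF_B = 6+13 = 19
ES_C = 6; EF_C = 6+13 = 19
ES_D = 6; EF_D = 6+16 = 22
ES_E = max(EF_C=19, EF_D=22) = 22; EF_E = 22+4 = 26
ES_F = max(EF_B=19, EF_E=26) = 26; EF_F = 26+14 = 40
Expected project duration μ = 40 days. Critical path: A → D → E → F.

Backward pass:
LF_F = 40; LS_F = 40−14 = 26
LF_E = LS_F = 26; LS_E = 26−4 = 22
LF_D = LS_E = 22; LS_D = 22−16 = 6
LF_C = LS_E = 22; LS_C = 22−13 = 9
LF_B = LS_F = 26; LS_B = 26−13 = 13
LF_A = min(LS_B=13, LS_C=9, LS_D=6) = 6; LS_A = 6−6 = 0
Slack_C = LS_C − ES_C = 9 − 6 = 3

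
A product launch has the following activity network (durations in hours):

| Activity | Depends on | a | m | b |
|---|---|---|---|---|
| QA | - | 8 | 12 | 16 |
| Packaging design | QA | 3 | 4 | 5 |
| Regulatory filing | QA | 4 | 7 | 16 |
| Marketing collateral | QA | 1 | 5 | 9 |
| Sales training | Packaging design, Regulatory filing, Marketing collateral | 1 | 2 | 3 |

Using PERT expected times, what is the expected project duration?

te_QA = (8 + 4·12 + 16)/6 = 72/6 = 12
te_Packaging design = (3 + 4·4 + 5)/6 = 24/6 = 4
te_Regulatory filing = (4 + 4·7 + 16)/6 = 48/6 = 8
te_Marketing collateral = (1 + 4·5 + 9)/6 = 30/6 = 5
te_Sales training = (1 + 4·2 + 3)/6 = 12/6 = 2

Forward pass:
ES_QA = 0; EF_QA = 12
ES_Packaging design = 12; EF_Packaging design = 12+4 = 16
ES_Regulatory filing = 12; EF_Regulatory filing = 12+8 = 20
ES_Marketing collateral = 12; EF_Marketing collateral = 12+5 = 17
ES_Sales training = max(EF_Packaging design=16, EF_Regulatory filing=20, EF_Marketing collateral=17) = 20; EF_Sales training = 20+2 = 22
Expected project duration μ = 22 hours. Critical path: QA → Regulatory filing → Sales training.

22 hours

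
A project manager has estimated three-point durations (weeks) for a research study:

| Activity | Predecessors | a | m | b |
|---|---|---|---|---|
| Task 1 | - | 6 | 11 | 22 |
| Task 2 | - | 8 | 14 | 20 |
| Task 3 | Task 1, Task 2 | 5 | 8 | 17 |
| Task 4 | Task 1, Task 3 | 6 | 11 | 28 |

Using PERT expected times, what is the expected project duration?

36 weeks

te_Task 1 = (6 + 4·11 + 22)/6 = 72/6 = 12
te_Task 2 = (8 + 4·14 + 20)/6 = 84/6 = 14
te_Task 3 = (5 + 4·8 + 17)/6 = 54/6 = 9
te_Task 4 = (6 + 4·11 + 28)/6 = 78/6 = 13

Forward pass:
ES_Task 1 = 0; EF_Task 1 = 12
ES_Task 2 = 0; EF_Task 2 = 14
ES_Task 3 = max(EF_Task 1=12, EF_Task 2=14) = 14; EF_Task 3 = 14+9 = 23
ES_Task 4 = max(EF_Task 1=12, EF_Task 3=23) = 23; EF_Task 4 = 23+13 = 36
Expected project duration μ = 36 weeks. Critical path: Task 2 → Task 3 → Task 4.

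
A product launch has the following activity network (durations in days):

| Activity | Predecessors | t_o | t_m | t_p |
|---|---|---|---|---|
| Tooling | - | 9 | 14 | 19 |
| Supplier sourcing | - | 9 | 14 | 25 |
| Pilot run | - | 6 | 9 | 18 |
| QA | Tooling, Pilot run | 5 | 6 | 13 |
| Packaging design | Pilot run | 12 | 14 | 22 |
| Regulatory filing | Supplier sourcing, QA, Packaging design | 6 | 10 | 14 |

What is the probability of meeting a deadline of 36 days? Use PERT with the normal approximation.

te_Tooling = (9 + 4·14 + 19)/6 = 84/6 = 14; σ²_Tooling = ((19−9)/6)² = 2.778
te_Supplier sourcing = (9 + 4·14 + 25)/6 = 90/6 = 15; σ²_Supplier sourcing = ((25−9)/6)² = 7.111
te_Pilot run = (6 + 4·9 + 18)/6 = 60/6 = 10; σ²_Pilot run = ((18−6)/6)² = 4.000
te_QA = (5 + 4·6 + 13)/6 = 42/6 = 7; σ²_QA = ((13−5)/6)² = 1.778
te_Packaging design = (12 + 4·14 + 22)/6 = 90/6 = 15; σ²_Packaging design = ((22−12)/6)² = 2.778
te_Regulatory filing = (6 + 4·10 + 14)/6 = 60/6 = 10; σ²_Regulatory filing = ((14−6)/6)² = 1.778

Forward pass:
ES_Tooling = 0; EF_Tooling = 14
ES_Supplier sourcing = 0; EF_Supplier sourcing = 15
ES_Pilot run = 0; EF_Pilot run = 10
ES_QA = max(EF_Tooling=14, EF_Pilot run=10) = 14; EF_QA = 14+7 = 21
ES_Packaging design = 10; EF_Packaging design = 10+15 = 25
ES_Regulatory filing = max(EF_Supplier sourcing=15, EF_QA=21, EF_Packaging design=25) = 25; EF_Regulatory filing = 25+10 = 35
Expected project duration μ = 35 days. Critical path: Pilot run → Packaging design → Regulatory filing.

Variance along critical path = 4.000 + 2.778 + 1.778 = 8.556; σ = √8.556 = 2.925 days.
Z = (36 − 35) / 2.925 = 0.342
P(T ≤ 36) = Φ(0.342) ≈ 0.634

0.634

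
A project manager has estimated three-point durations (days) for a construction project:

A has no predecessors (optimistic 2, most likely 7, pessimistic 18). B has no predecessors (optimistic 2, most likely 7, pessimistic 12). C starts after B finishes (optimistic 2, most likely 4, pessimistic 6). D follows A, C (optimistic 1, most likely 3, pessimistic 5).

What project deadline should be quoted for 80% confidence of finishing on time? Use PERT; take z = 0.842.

te_A = (2 + 4·7 + 18)/6 = 48/6 = 8; σ²_A = ((18−2)/6)² = 7.111
te_B = (2 + 4·7 + 12)/6 = 42/6 = 7; σ²_B = ((12−2)/6)² = 2.778
te_C = (2 + 4·4 + 6)/6 = 24/6 = 4; σ²_C = ((6−2)/6)² = 0.444
te_D = (1 + 4·3 + 5)/6 = 18/6 = 3; σ²_D = ((5−1)/6)² = 0.444

Forward pass:
ES_A = 0; EF_A = 8
ES_B = 0; EF_B = 7
ES_C = 7; EF_C = 7+4 = 11
ES_D = max(EF_A=8, EF_C=11) = 11; EF_D = 11+3 = 14
Expected project duration μ = 14 days. Critical path: B → C → D.

Variance along critical path = 2.778 + 0.444 + 0.444 = 3.667; σ = 1.915 days.
D = μ + z·σ = 14 + 0.842·1.915 = 15.6 days

15.6 days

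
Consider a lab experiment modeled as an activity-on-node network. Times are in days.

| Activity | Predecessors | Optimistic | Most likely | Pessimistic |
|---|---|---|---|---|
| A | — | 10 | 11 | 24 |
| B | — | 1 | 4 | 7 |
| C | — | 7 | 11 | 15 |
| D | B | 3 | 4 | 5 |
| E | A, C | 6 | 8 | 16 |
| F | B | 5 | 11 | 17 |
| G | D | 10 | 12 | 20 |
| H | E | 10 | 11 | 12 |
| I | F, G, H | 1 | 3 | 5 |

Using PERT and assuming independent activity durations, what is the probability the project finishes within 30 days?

te_A = (10 + 4·11 + 24)/6 = 78/6 = 13; σ²_A = ((24−10)/6)² = 5.444
te_B = (1 + 4·4 + 7)/6 = 24/6 = 4; σ²_B = ((7−1)/6)² = 1.000
te_C = (7 + 4·11 + 15)/6 = 66/6 = 11; σ²_C = ((15−7)/6)² = 1.778
te_D = (3 + 4·4 + 5)/6 = 24/6 = 4; σ²_D = ((5−3)/6)² = 0.111
te_E = (6 + 4·8 + 16)/6 = 54/6 = 9; σ²_E = ((16−6)/6)² = 2.778
te_F = (5 + 4·11 + 17)/6 = 66/6 = 11; σ²_F = ((17−5)/6)² = 4.000
te_G = (10 + 4·12 + 20)/6 = 78/6 = 13; σ²_G = ((20−10)/6)² = 2.778
te_H = (10 + 4·11 + 12)/6 = 66/6 = 11; σ²_H = ((12−10)/6)² = 0.111
te_I = (1 + 4·3 + 5)/6 = 18/6 = 3; σ²_I = ((5−1)/6)² = 0.444

Forward pass:
ES_A = 0; EF_A = 13
ES_B = 0; EF_B = 4
ES_C = 0; EF_C = 11
ES_D = 4; EF_D = 4+4 = 8
ES_E = max(EF_A=13, EF_C=11) = 13; EF_E = 13+9 = 22
ES_F = 4; EF_F = 4+11 = 15
ES_G = 8; EF_G = 8+13 = 21
ES_H = 22; EF_H = 22+11 = 33
ES_I = max(EF_F=15, EF_G=21, EF_H=33) = 33; EF_I = 33+3 = 36
Expected project duration μ = 36 days. Critical path: A → E → H → I.

Variance along critical path = 5.444 + 2.778 + 0.111 + 0.444 = 8.778; σ = √8.778 = 2.963 days.
Z = (30 − 36) / 2.963 = -2.025
P(T ≤ 30) = Φ(-2.025) ≈ 0.021

0.021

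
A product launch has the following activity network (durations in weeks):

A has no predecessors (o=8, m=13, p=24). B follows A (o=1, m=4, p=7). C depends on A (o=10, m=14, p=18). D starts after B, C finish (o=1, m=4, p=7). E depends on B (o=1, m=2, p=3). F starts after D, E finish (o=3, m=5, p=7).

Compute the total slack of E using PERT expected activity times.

te_A = (8 + 4·13 + 24)/6 = 84/6 = 14
te_B = (1 + 4·4 + 7)/6 = 24/6 = 4
te_C = (10 + 4·14 + 18)/6 = 84/6 = 14
te_D = (1 + 4·4 + 7)/6 = 24/6 = 4
te_E = (1 + 4·2 + 3)/6 = 12/6 = 2
te_F = (3 + 4·5 + 7)/6 = 30/6 = 5

Forward pass:
ES_A = 0; EF_A = 14
ES_B = 14; EF_B = 14+4 = 18
ES_C = 14; EF_C = 14+14 = 28
ES_D = max(EF_B=18, EF_C=28) = 28; EF_D = 28+4 = 32
ES_E = 18; EF_E = 18+2 = 20
ES_F = max(EF_D=32, EF_E=20) = 32; EF_F = 32+5 = 37
Expected project duration μ = 37 weeks. Critical path: A → C → D → F.

Backward pass:
LF_F = 37; LS_F = 37−5 = 32
LF_E = LS_F = 32; LS_E = 32−2 = 30
LF_D = LS_F = 32; LS_D = 32−4 = 28
LF_C = LS_D = 28; LS_C = 28−14 = 14
LF_B = min(LS_D=28, LS_E=30) = 28; LS_B = 28−4 = 24
LF_A = min(LS_B=24, LS_C=14) = 14; LS_A = 14−14 = 0
Slack_E = LS_E − ES_E = 30 − 18 = 12

12 weeks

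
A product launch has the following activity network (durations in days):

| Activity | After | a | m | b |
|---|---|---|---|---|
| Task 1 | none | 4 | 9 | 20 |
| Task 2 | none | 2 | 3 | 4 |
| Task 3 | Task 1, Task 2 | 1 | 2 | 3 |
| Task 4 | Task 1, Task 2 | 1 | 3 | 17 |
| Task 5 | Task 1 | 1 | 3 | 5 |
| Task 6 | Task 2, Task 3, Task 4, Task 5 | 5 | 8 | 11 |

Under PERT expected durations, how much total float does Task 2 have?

te_Task 1 = (4 + 4·9 + 20)/6 = 60/6 = 10
te_Task 2 = (2 + 4·3 + 4)/6 = 18/6 = 3
te_Task 3 = (1 + 4·2 + 3)/6 = 12/6 = 2
te_Task 4 = (1 + 4·3 + 17)/6 = 30/6 = 5
te_Task 5 = (1 + 4·3 + 5)/6 = 18/6 = 3
te_Task 6 = (5 + 4·8 + 11)/6 = 48/6 = 8

Forward pass:
ES_Task 1 = 0; EF_Task 1 = 10
ES_Task 2 = 0; EF_Task 2 = 3
ES_Task 3 = max(EF_Task 1=10, EF_Task 2=3) = 10; EF_Task 3 = 10+2 = 12
ES_Task 4 = max(EF_Task 1=10, EF_Task 2=3) = 10; EF_Task 4 = 10+5 = 15
ES_Task 5 = 10; EF_Task 5 = 10+3 = 13
ES_Task 6 = max(EF_Task 2=3, EF_Task 3=12, EF_Task 4=15, EF_Task 5=13) = 15; EF_Task 6 = 15+8 = 23
Expected project duration μ = 23 days. Critical path: Task 1 → Task 4 → Task 6.

Backward pass:
LF_Task 6 = 23; LS_Task 6 = 23−8 = 15
LF_Task 5 = LS_Task 6 = 15; LS_Task 5 = 15−3 = 12
LF_Task 4 = LS_Task 6 = 15; LS_Task 4 = 15−5 = 10
LF_Task 3 = LS_Task 6 = 15; LS_Task 3 = 15−2 = 13
LF_Task 2 = min(LS_Task 3=13, LS_Task 4=10, LS_Task 6=15) = 10; LS_Task 2 = 10−3 = 7
LF_Task 1 = min(LS_Task 3=13, LS_Task 4=10, LS_Task 5=12) = 10; LS_Task 1 = 10−10 = 0
Slack_Task 2 = LS_Task 2 − ES_Task 2 = 7 − 0 = 7

7 days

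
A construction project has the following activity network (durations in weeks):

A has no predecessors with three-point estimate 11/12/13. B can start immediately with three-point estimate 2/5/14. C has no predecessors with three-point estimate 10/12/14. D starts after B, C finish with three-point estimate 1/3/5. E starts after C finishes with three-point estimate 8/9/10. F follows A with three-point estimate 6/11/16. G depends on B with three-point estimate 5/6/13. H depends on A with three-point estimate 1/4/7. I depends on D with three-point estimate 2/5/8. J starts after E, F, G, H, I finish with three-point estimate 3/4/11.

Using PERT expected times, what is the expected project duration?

te_A = (11 + 4·12 + 13)/6 = 72/6 = 12
te_B = (2 + 4·5 + 14)/6 = 36/6 = 6
te_C = (10 + 4·12 + 14)/6 = 72/6 = 12
te_D = (1 + 4·3 + 5)/6 = 18/6 = 3
te_E = (8 + 4·9 + 10)/6 = 54/6 = 9
te_F = (6 + 4·11 + 16)/6 = 66/6 = 11
te_G = (5 + 4·6 + 13)/6 = 42/6 = 7
te_H = (1 + 4·4 + 7)/6 = 24/6 = 4
te_I = (2 + 4·5 + 8)/6 = 30/6 = 5
te_J = (3 + 4·4 + 11)/6 = 30/6 = 5

Forward pass:
ES_A = 0; EF_A = 12
ES_B = 0; EF_B = 6
ES_C = 0; EF_C = 12
ES_D = max(EF_B=6, EF_C=12) = 12; EF_D = 12+3 = 15
ES_E = 12; EF_E = 12+9 = 21
ES_F = 12; EF_F = 12+11 = 23
ES_G = 6; EF_G = 6+7 = 13
ES_H = 12; EF_H = 12+4 = 16
ES_I = 15; EF_I = 15+5 = 20
ES_J = max(EF_E=21, EF_F=23, EF_G=13, EF_H=16, EF_I=20) = 23; EF_J = 23+5 = 28
Expected project duration μ = 28 weeks. Critical path: A → F → J.

28 weeks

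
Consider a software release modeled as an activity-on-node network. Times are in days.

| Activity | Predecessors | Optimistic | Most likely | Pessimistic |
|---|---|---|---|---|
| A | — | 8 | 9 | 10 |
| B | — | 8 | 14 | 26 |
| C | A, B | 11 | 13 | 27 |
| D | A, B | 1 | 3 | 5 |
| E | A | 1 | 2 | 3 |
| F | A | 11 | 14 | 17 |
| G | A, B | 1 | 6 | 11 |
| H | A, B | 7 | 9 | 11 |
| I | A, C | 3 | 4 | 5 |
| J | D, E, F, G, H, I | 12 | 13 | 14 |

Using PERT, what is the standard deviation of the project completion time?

te_A = (8 + 4·9 + 10)/6 = 54/6 = 9; σ²_A = ((10−8)/6)² = 0.111
te_B = (8 + 4·14 + 26)/6 = 90/6 = 15; σ²_B = ((26−8)/6)² = 9.000
te_C = (11 + 4·13 + 27)/6 = 90/6 = 15; σ²_C = ((27−11)/6)² = 7.111
te_D = (1 + 4·3 + 5)/6 = 18/6 = 3; σ²_D = ((5−1)/6)² = 0.444
te_E = (1 + 4·2 + 3)/6 = 12/6 = 2; σ²_E = ((3−1)/6)² = 0.111
te_F = (11 + 4·14 + 17)/6 = 84/6 = 14; σ²_F = ((17−11)/6)² = 1.000
te_G = (1 + 4·6 + 11)/6 = 36/6 = 6; σ²_G = ((11−1)/6)² = 2.778
te_H = (7 + 4·9 + 11)/6 = 54/6 = 9; σ²_H = ((11−7)/6)² = 0.444
te_I = (3 + 4·4 + 5)/6 = 24/6 = 4; σ²_I = ((5−3)/6)² = 0.111
te_J = (12 + 4·13 + 14)/6 = 78/6 = 13; σ²_J = ((14−12)/6)² = 0.111

Forward pass:
ES_A = 0; EF_A = 9
ES_B = 0; EF_B = 15
ES_C = max(EF_A=9, EF_B=15) = 15; EF_C = 15+15 = 30
ES_D = max(EF_A=9, EF_B=15) = 15; EF_D = 15+3 = 18
ES_E = 9; EF_E = 9+2 = 11
ES_F = 9; EF_F = 9+14 = 23
ES_G = max(EF_A=9, EF_B=15) = 15; EF_G = 15+6 = 21
ES_H = max(EF_A=9, EF_B=15) = 15; EF_H = 15+9 = 24
ES_I = max(EF_A=9, EF_C=30) = 30; EF_I = 30+4 = 34
ES_J = max(EF_D=18, EF_E=11, EF_F=23, EF_G=21, EF_H=24, EF_I=34) = 34; EF_J = 34+13 = 47
Expected project duration μ = 47 days. Critical path: B → C → I → J.

Variance along critical path = 9.000 + 7.111 + 0.111 + 0.111 = 16.333
σ = √16.333 = 4.041 days

4.04 days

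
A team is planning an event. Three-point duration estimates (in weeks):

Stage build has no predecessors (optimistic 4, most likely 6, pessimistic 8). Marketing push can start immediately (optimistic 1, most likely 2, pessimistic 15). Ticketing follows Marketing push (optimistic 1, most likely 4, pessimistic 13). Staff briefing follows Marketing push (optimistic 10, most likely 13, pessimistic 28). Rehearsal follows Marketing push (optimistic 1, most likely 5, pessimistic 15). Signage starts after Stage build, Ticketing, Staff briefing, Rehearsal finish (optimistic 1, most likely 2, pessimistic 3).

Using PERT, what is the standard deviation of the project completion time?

3.82 weeks

te_Stage build = (4 + 4·6 + 8)/6 = 36/6 = 6; σ²_Stage build = ((8−4)/6)² = 0.444
te_Marketing push = (1 + 4·2 + 15)/6 = 24/6 = 4; σ²_Marketing push = ((15−1)/6)² = 5.444
te_Ticketing = (1 + 4·4 + 13)/6 = 30/6 = 5; σ²_Ticketing = ((13−1)/6)² = 4.000
te_Staff briefing = (10 + 4·13 + 28)/6 = 90/6 = 15; σ²_Staff briefing = ((28−10)/6)² = 9.000
te_Rehearsal = (1 + 4·5 + 15)/6 = 36/6 = 6; σ²_Rehearsal = ((15−1)/6)² = 5.444
te_Signage = (1 + 4·2 + 3)/6 = 12/6 = 2; σ²_Signage = ((3−1)/6)² = 0.111

Forward pass:
ES_Stage build = 0; EF_Stage build = 6
ES_Marketing push = 0; EF_Marketing push = 4
ES_Ticketing = 4; EF_Ticketing = 4+5 = 9
ES_Staff briefing = 4; EF_Staff briefing = 4+15 = 19
ES_Rehearsal = 4; EF_Rehearsal = 4+6 = 10
ES_Signage = max(EF_Stage build=6, EF_Ticketing=9, EF_Staff briefing=19, EF_Rehearsal=10) = 19; EF_Signage = 19+2 = 21
Expected project duration μ = 21 weeks. Critical path: Marketing push → Staff briefing → Signage.

Variance along critical path = 5.444 + 9.000 + 0.111 = 14.556
σ = √14.556 = 3.815 weeks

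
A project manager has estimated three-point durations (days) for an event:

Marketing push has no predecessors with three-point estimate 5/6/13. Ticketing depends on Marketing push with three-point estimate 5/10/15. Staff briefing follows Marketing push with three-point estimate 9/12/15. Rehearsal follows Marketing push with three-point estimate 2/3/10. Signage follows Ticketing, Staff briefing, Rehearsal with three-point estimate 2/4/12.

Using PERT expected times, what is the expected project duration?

24 days

te_Marketing push = (5 + 4·6 + 13)/6 = 42/6 = 7
te_Ticketing = (5 + 4·10 + 15)/6 = 60/6 = 10
te_Staff briefing = (9 + 4·12 + 15)/6 = 72/6 = 12
te_Rehearsal = (2 + 4·3 + 10)/6 = 24/6 = 4
te_Signage = (2 + 4·4 + 12)/6 = 30/6 = 5

Forward pass:
ES_Marketing push = 0; EF_Marketing push = 7
ES_Ticketing = 7; EF_Ticketing = 7+10 = 17
ES_Staff briefing = 7; EF_Staff briefing = 7+12 = 19
ES_Rehearsal = 7; EF_Rehearsal = 7+4 = 11
ES_Signage = max(EF_Ticketing=17, EF_Staff briefing=19, EF_Rehearsal=11) = 19; EF_Signage = 19+5 = 24
Expected project duration μ = 24 days. Critical path: Marketing push → Staff briefing → Signage.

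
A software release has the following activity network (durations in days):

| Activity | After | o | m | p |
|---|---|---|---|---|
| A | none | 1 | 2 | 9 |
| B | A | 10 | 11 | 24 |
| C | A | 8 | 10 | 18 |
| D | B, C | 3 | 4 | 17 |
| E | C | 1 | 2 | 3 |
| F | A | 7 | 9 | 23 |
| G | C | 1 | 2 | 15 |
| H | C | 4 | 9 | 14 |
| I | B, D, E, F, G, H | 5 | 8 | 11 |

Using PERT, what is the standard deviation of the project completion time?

te_A = (1 + 4·2 + 9)/6 = 18/6 = 3; σ²_A = ((9−1)/6)² = 1.778
te_B = (10 + 4·11 + 24)/6 = 78/6 = 13; σ²_B = ((24−10)/6)² = 5.444
te_C = (8 + 4·10 + 18)/6 = 66/6 = 11; σ²_C = ((18−8)/6)² = 2.778
te_D = (3 + 4·4 + 17)/6 = 36/6 = 6; σ²_D = ((17−3)/6)² = 5.444
te_E = (1 + 4·2 + 3)/6 = 12/6 = 2; σ²_E = ((3−1)/6)² = 0.111
te_F = (7 + 4·9 + 23)/6 = 66/6 = 11; σ²_F = ((23−7)/6)² = 7.111
te_G = (1 + 4·2 + 15)/6 = 24/6 = 4; σ²_G = ((15−1)/6)² = 5.444
te_H = (4 + 4·9 + 14)/6 = 54/6 = 9; σ²_H = ((14−4)/6)² = 2.778
te_I = (5 + 4·8 + 11)/6 = 48/6 = 8; σ²_I = ((11−5)/6)² = 1.000

Forward pass:
ES_A = 0; EF_A = 3
ES_B = 3; EF_B = 3+13 = 16
ES_C = 3; EF_C = 3+11 = 14
ES_D = max(EF_B=16, EF_C=14) = 16; EF_D = 16+6 = 22
ES_E = 14; EF_E = 14+2 = 16
ES_F = 3; EF_F = 3+11 = 14
ES_G = 14; EF_G = 14+4 = 18
ES_H = 14; EF_H = 14+9 = 23
ES_I = max(EF_B=16, EF_D=22, EF_E=16, EF_F=14, EF_G=18, EF_H=23) = 23; EF_I = 23+8 = 31
Expected project duration μ = 31 days. Critical path: A → C → H → I.

Variance along critical path = 1.778 + 2.778 + 2.778 + 1.000 = 8.333
σ = √8.333 = 2.887 days

2.89 days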